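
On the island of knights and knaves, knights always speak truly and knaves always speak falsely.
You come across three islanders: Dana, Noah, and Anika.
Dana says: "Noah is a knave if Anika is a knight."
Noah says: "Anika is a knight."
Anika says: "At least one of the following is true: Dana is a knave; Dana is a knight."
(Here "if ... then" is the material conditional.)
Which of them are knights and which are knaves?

Dana is a knave; "Noah is a knave if Anika is a knight" is False, as required.
Noah is a knight, and the claim "Anika is a knight" is indeed true.
Since Anika is a knight, "at least one of the following is true: Dana is a knave; Dana is a knight" needs to be true, which holds.

Knights: Noah and Anika. Knaves: Dana.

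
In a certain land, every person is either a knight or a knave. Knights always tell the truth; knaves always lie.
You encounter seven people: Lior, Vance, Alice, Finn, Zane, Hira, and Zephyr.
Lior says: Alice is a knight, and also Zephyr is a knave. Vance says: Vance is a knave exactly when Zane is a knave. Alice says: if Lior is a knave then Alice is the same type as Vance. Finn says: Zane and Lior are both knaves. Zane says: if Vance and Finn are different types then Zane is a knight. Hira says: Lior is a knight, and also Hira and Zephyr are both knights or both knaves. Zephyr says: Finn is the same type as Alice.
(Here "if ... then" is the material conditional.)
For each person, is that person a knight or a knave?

Knights: Vance, Zane, and Zephyr. Knaves: Lior, Alice, Finn, and Hira.

Since Lior is a knave, "Alice is a knight, and also Zephyr is a knave" needs to be false, which holds.
As a knight, Vance's statement "Vance is a knave exactly when Zane is a knave" should be true; it is.
Alice (knave): "if Lior is a knave then Alice is the same type as Vance" — false. ✓
As a knave, Finn's statement "Zane and Lior are both knaves" should be false; it is.
Zane is a knight, so "if Vance and Finn are different types then Zane is a knight" must be true — and it is.
As a knave, Hira's statement "Lior is a knight, and also Hira and Zephyr are both knights or both knaves" should be false; it is.
Zephyr (knight): "Finn is the same type as Alice" — true. ✓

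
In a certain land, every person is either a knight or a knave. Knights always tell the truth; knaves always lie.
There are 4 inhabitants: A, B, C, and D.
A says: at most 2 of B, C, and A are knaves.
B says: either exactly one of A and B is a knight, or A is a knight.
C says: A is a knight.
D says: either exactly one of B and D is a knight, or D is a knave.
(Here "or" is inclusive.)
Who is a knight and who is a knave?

A is a knave, B is a knave, C is a knave, and D is a knight.

Since A is a knave, "at most 2 of B, C, and A are knaves" needs to be false, which holds.
As a knave, B's statement "either exactly one of A and B is a knight, or A is a knight" should be false; it is.
C (knave): "A is a knight" — false. ✓
D (knight): "either exactly one of B and D is a knight, or D is a knave" — True. ✓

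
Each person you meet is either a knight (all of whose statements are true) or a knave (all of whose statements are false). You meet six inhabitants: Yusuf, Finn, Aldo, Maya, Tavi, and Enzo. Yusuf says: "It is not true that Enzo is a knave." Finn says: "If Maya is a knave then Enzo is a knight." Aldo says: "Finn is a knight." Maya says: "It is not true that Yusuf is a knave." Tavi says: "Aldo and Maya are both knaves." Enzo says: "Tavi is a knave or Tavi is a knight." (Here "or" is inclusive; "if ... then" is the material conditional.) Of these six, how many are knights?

The unique consistent assignment is Yusuf=knight, Finn=knight, Aldo=knight, Maya=knight, Tavi=knave, Enzo=knight.
That has 5 knights.

5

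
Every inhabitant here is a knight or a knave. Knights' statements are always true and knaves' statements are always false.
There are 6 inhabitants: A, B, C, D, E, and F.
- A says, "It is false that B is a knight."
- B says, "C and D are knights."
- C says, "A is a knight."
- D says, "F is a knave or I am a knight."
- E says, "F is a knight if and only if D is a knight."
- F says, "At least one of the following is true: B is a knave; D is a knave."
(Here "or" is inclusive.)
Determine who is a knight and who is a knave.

A is a knight, B is a knave, C is a knight, D is a knave, E is a knave, and F is a knight.

A is a knight; "it is false that B is a knight" is True, as required.
B is a knave; "C and D are knights" is False, as required.
As a knight, C's statement "A is a knight" should be True; it is.
D is a knave; "F is a knave or I am a knight" is False, as required.
E is a knave, and the claim "F is a knight if and only if D is a knight" is indeed False.
Since F is a knight, "at least one of the following is true: B is a knave; D is a knave" needs to be True, which holds.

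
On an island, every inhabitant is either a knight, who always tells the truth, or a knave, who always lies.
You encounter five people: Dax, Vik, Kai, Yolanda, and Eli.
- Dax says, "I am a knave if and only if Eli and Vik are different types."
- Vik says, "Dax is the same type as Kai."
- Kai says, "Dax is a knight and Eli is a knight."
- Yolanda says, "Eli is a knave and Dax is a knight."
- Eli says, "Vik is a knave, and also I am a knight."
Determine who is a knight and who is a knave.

Suppose Dax is a knave. Then Dax's statement "I am a knave if and only if Eli and Vik are different types" would have to be false. Checking the 16 ways to assign the others, none is consistent with every speaker.
(For instance, with Vik=knave, Kai=knave, Yolanda=knight, Eli=knave, Vik's claim "Dax is the same type as Kai" comes out true where it would need to be false.)
So Dax must be a knight, making "I am a knave if and only if Eli and Vik are different types" true. Taking Dax=knight, Vik=knave, Kai=knave, Yolanda=knight, Eli=knave, each remaining statement checks out:
  Vik (knave): "Dax is the same type as Kai" — false. ✓
  Kai (knave): "Dax is a knight and Eli is a knight" — false. ✓
  Yolanda (knight): "Eli is a knave and Dax is a knight" — true. ✓
  Eli (knave): "Vik is a knave, and also I am a knight" — false. ✓
This is the unique consistent assignment.

Knights: Dax and Yolanda. Knaves: Vik, Kai, and Eli.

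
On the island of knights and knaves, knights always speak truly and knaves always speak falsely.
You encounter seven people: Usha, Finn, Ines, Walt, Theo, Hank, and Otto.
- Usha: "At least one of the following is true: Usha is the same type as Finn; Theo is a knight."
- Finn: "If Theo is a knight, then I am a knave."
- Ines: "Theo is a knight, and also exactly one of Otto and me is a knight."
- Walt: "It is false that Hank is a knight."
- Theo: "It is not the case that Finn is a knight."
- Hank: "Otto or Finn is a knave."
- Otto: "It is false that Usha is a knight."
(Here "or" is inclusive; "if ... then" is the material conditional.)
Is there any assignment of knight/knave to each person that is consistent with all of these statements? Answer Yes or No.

One consistent assignment: Usha=knight, Finn=knight, Ines=knave, Walt=knave, Theo=knave, Hank=knight, Otto=knave.

Yes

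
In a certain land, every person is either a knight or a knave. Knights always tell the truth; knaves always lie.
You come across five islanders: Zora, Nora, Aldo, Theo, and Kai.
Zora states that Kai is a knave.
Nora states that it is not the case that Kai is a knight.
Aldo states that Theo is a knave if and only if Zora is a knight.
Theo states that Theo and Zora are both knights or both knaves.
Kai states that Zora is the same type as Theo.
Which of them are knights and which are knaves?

Zora is a knight; "Kai is a knave" is true, as required.
Nora is a knight, so "it is not the case that Kai is a knight" must be true — and it is.
Aldo is a knight, and the claim "Theo is a knave if and only if Zora is a knight" is indeed true.
As a knave, Theo's statement "Theo and Zora are both knights or both knaves" should be False; it is.
Kai (knave): "Zora is the same type as Theo" — False. ✓

Knights: Zora, Nora, and Aldo. Knaves: Theo and Kai.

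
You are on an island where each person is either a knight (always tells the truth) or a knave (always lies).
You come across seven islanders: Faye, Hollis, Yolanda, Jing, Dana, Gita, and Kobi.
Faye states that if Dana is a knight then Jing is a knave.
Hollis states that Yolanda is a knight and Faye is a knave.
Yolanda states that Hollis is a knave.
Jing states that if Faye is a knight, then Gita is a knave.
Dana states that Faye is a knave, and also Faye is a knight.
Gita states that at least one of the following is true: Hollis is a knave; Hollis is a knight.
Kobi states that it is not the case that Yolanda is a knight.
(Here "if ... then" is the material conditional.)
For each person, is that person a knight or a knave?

Faye is a knight, Hollis is a knave, Yolanda is a knight, Jing is a knave, Dana is a knave, Gita is a knight, and Kobi is a knave.

As a knight, Faye's statement "if Dana is a knight then Jing is a knave" should be true; it is.
Hollis (knave): "Yolanda is a knight and Faye is a knave" — False. ✓
Yolanda is a knight, so "Hollis is a knave" must be true — and it is.
Jing is a knave; "if Faye is a knight, then Gita is a knave" is False, as required.
Dana is a knave, so "Faye is a knave, and also Faye is a knight" must be False — and it is.
Gita is a knight; "at least one of the following is true: Hollis is a knave; Hollis is a knight" is true, as required.
Since Kobi is a knave, "it is not the case that Yolanda is a knight" needs to be False, which holds.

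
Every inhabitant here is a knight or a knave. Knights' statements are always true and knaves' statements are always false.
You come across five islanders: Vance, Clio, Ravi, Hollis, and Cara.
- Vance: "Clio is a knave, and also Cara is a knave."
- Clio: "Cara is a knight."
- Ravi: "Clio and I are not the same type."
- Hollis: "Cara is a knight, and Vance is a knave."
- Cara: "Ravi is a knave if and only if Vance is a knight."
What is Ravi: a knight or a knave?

Consistent assignments: {Vance=knight, Clio=knave, Ravi=knight, Hollis=knave, Cara=knave}
In every consistent assignment, Ravi is a knight.

Ravi is a knight.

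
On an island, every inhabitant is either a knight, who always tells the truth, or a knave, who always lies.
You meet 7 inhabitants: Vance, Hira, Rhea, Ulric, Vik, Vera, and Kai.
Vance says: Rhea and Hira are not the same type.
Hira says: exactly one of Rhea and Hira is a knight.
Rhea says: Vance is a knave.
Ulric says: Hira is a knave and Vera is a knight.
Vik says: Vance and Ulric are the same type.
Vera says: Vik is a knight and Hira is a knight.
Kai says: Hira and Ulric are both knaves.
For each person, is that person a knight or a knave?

Vance is a knight, Hira is a knight, Rhea is a knave, Ulric is a knave, Vik is a knave, Vera is a knave, and Kai is a knave.

Vance is a knight, so "Rhea and Hira are not the same type" must be True — and it is.
Hira (knight): "exactly one of Rhea and Hira is a knight" — True. ✓
Rhea is a knave, so "Vance is a knave" must be false — and it is.
Ulric is a knave, and the claim "Hira is a knave and Vera is a knight" is indeed false.
Vik is a knave; "Vance and Ulric are the same type" is false, as required.
Vera is a knave, and the claim "Vik is a knight and Hira is a knight" is indeed false.
Kai (knave): "Hira and Ulric are both knaves" — false. ✓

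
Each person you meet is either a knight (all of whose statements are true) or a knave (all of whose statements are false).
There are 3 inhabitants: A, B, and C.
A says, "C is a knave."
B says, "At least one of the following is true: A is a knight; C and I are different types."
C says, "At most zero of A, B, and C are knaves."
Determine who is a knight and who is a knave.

Knights: A and B. Knaves: C.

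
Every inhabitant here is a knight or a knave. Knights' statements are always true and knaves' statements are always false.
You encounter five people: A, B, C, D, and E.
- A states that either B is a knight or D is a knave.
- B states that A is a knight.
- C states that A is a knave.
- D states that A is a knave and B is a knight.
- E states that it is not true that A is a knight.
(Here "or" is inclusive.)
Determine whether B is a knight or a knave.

B is a knight.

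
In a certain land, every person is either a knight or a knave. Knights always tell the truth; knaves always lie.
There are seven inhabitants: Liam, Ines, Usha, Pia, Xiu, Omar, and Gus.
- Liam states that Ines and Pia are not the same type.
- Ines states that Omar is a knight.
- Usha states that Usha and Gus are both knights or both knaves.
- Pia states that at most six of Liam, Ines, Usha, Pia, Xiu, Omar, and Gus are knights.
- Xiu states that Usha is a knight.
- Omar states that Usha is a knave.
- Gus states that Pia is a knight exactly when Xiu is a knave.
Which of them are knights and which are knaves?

Liam is a knave, so "Ines and Pia are not the same type" must be false — and it is.
Ines (knight): "Omar is a knight" — true. ✓
Usha is a knave, so "Usha and Gus are both knights or both knaves" must be false — and it is.
Pia is a knight; "at most six of Liam, Ines, Usha, Pia, Xiu, Omar, and Gus are knights" is true, as required.
Xiu is a knave, so "Usha is a knight" must be false — and it is.
Omar is a knight, so "Usha is a knave" must be true — and it is.
Gus is a knight, so "Pia is a knight exactly when Xiu is a knave" must be true — and it is.

Liam is a knave, Ines is a knight, Usha is a knave, Pia is a knight, Xiu is a knave, Omar is a knight, and Gus is a knight.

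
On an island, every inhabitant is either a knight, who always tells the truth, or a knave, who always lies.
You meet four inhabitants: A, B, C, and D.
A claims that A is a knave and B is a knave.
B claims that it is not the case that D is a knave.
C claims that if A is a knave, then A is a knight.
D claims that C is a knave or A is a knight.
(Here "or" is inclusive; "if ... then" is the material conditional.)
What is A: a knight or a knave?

A is a knave.

Consistent assignments: {A=knave, B=knight, C=knave, D=knight}
In every consistent assignment, A is a knave.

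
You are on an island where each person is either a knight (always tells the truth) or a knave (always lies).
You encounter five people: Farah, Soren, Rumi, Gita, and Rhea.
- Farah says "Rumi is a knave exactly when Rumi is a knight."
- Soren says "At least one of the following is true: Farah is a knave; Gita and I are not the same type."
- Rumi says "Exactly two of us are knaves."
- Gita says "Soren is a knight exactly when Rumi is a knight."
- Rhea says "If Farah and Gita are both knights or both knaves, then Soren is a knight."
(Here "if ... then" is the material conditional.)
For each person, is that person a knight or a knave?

Suppose Farah is a knight. Then Farah's statement "Rumi is a knave exactly when Rumi is a knight" would have to be true. Checking the 16 ways to assign the others, none is consistent with every speaker.
(For instance, with Soren=knight, Rumi=knave, Gita=knave, Rhea=knight, Farah's claim "Rumi is a knave exactly when Rumi is a knight" comes out false where it would need to be true.)
So Farah must be a knave, making "Rumi is a knave exactly when Rumi is a knight" false. Taking Farah=knave, Soren=knight, Rumi=knave, Gita=knave, Rhea=knight, each remaining statement checks out:
  Soren (knight): "at least one of the following is true: Farah is a knave; Gita and I are not the same type" — true. ✓
  Rumi (knave): "exactly two of us are knaves" — false. ✓
  Gita (knave): "Soren is a knight exactly when Rumi is a knight" — false. ✓
  Rhea (knight): "if Farah and Gita are both knights or both knaves, then Soren is a knight" — true. ✓
This is the unique consistent assignment.

Knights: Soren and Rhea. Knaves: Farah, Rumi, and Gita.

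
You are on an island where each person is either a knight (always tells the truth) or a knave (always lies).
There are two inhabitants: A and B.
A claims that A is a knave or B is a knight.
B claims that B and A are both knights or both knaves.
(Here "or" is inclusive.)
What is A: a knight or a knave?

A is a knight.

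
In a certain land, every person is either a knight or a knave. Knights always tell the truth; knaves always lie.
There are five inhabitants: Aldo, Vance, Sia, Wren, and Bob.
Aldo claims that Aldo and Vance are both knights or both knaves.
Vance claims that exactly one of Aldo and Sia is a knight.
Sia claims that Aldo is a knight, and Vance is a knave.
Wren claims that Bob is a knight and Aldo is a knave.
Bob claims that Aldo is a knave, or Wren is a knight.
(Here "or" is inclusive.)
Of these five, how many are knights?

The unique consistent assignment is Aldo=knight, Vance=knight, Sia=knave, Wren=knave, Bob=knave.
That has 2 knights.

2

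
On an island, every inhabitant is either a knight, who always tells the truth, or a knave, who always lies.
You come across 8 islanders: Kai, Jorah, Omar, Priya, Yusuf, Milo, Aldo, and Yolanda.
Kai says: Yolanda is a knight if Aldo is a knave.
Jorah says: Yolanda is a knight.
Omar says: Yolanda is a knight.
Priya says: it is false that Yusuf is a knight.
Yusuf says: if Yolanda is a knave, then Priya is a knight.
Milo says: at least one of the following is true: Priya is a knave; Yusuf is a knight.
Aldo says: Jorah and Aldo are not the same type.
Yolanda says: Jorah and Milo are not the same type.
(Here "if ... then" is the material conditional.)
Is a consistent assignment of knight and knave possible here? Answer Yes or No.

No

Checking all 256 assignments, each has at least one speaker whose statement's truth value contradicts their type.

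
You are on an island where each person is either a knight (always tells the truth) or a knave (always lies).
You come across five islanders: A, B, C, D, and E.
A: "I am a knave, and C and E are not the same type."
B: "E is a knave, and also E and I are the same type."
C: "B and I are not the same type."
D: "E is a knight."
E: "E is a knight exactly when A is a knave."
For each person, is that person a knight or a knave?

A is a knave, B is a knave, C is a knight, D is a knight, and E is a knight.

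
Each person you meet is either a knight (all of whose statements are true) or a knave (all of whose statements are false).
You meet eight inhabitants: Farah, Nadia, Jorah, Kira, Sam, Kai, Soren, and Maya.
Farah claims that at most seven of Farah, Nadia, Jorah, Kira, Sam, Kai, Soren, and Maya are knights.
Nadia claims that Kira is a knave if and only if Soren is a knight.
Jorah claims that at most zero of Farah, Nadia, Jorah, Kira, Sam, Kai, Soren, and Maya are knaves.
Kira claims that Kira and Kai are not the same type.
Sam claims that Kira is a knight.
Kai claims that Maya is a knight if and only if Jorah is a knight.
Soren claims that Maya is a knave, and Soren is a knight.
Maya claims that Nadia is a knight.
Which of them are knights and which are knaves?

Farah is a knight, Nadia is a knight, Jorah is a knave, Kira is a knight, Sam is a knight, Kai is a knave, Soren is a knave, and Maya is a knight.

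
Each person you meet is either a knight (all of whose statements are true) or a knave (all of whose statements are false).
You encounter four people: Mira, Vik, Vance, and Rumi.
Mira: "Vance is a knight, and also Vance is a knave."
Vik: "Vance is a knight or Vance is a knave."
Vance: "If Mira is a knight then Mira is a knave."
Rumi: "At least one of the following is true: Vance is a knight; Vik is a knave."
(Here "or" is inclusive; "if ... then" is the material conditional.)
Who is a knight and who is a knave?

Suppose Mira is a knight. Then Mira's statement "Vance is a knight, and also Vance is a knave" would have to be true. Checking the 8 ways to assign the others, none is consistent with every speaker.
(For instance, with Vik=knight, Vance=knight, Rumi=knight, Mira's claim "Vance is a knight, and also Vance is a knave" comes out false where it would need to be true.)
So Mira must be a knave, making "Vance is a knight, and also Vance is a knave" false. Taking Mira=knave, Vik=knight, Vance=knight, Rumi=knight, each remaining statement checks out:
  Vik (knight): "Vance is a knight or Vance is a knave" — true. ✓
  Vance (knight): "if Mira is a knight then Mira is a knave" — true. ✓
  Rumi (knight): "at least one of the following is true: Vance is a knight; Vik is a knave" — true. ✓
This is the unique consistent assignment.

Mira is a knave, Vik is a knight, Vance is a knight, and Rumi is a knight.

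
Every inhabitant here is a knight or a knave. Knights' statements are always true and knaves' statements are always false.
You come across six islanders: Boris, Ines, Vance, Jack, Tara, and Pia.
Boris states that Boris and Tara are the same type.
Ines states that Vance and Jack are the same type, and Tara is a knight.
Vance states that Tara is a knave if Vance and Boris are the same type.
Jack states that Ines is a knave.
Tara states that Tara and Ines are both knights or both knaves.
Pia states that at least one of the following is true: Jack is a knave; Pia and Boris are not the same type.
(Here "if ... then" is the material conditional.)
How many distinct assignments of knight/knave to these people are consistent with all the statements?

Consistent assignments:
  Boris=knave, Ines=knight, Vance=knave, Jack=knave, Tara=knight, Pia=knight

1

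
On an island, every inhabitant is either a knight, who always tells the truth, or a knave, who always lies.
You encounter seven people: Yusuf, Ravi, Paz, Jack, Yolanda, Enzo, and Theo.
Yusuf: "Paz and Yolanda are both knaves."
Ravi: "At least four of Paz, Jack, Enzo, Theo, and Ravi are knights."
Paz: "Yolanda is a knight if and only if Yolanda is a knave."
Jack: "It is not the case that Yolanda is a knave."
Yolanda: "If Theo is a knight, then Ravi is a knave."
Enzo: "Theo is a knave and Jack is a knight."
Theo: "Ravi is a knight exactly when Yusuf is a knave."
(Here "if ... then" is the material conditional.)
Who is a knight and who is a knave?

Yusuf is a knave, and the claim "Paz and Yolanda are both knaves" is indeed false.
Ravi (knave): "at least four of Paz, Jack, Enzo, Theo, and Ravi are knights" — false. ✓
Since Paz is a knave, "Yolanda is a knight if and only if Yolanda is a knave" needs to be false, which holds.
Jack (knight): "it is not the case that Yolanda is a knave" — true. ✓
Yolanda (knight): "if Theo is a knight, then Ravi is a knave" — true. ✓
Enzo is a knight, and the claim "Theo is a knave and Jack is a knight" is indeed true.
Theo (knave): "Ravi is a knight exactly when Yusuf is a knave" — false. ✓

Knights: Jack, Yolanda, and Enzo. Knaves: Yusuf, Ravi, Paz, and Theo.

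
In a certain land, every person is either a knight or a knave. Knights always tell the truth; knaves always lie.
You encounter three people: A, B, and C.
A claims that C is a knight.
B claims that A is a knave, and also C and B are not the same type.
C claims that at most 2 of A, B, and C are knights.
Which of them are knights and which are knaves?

As a knight, A's statement "C is a knight" should be True; it is.
B is a knave; "A is a knave, and also C and B are not the same type" is False, as required.
C is a knight, and the claim "at most 2 of A, B, and C are knights" is indeed True.

A is a knight, B is a knave, and C is a knight.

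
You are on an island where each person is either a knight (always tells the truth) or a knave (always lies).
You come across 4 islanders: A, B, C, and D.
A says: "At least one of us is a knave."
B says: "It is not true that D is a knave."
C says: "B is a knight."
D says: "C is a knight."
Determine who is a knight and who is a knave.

A is a knight, B is a knave, C is a knave, and D is a knave.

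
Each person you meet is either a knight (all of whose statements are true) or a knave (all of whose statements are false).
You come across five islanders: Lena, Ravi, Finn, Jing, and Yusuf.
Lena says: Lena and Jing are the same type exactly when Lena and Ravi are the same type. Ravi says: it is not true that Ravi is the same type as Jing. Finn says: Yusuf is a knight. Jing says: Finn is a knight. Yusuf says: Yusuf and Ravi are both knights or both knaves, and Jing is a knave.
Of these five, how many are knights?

1

The unique consistent assignment is Lena=knave, Ravi=knight, Finn=knave, Jing=knave, Yusuf=knave.
That has 1 knight.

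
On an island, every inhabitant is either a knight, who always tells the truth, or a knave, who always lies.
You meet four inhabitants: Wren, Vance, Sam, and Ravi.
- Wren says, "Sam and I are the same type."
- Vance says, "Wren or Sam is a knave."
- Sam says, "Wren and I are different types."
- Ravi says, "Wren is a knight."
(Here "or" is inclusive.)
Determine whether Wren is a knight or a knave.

Wren is a knave.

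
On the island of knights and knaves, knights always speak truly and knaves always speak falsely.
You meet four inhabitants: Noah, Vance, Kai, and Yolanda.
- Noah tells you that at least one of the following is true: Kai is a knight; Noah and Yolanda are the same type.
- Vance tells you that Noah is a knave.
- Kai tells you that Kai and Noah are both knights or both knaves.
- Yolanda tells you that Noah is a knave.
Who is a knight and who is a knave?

Knights: Noah and Kai. Knaves: Vance and Yolanda.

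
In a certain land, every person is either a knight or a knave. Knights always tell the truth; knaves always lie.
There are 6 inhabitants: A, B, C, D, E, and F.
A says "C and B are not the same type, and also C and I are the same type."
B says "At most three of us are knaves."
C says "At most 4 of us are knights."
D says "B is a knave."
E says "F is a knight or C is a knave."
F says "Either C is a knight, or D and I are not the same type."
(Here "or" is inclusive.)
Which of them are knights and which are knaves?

Knights: B, C, E, and F. Knaves: A and D.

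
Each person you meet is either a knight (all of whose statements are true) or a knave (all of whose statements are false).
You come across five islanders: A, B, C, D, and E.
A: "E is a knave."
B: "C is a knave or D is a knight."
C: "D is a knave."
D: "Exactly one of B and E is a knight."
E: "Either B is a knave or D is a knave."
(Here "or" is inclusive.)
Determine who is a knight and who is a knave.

A is a knight, B is a knight, C is a knave, D is a knight, and E is a knave.

Since A is a knight, "E is a knave" needs to be true, which holds.
Since B is a knight, "C is a knave or D is a knight" needs to be true, which holds.
Since C is a knave, "D is a knave" needs to be false, which holds.
D is a knight; "exactly one of B and E is a knight" is true, as required.
E is a knave, so "either B is a knave or D is a knave" must be false — and it is.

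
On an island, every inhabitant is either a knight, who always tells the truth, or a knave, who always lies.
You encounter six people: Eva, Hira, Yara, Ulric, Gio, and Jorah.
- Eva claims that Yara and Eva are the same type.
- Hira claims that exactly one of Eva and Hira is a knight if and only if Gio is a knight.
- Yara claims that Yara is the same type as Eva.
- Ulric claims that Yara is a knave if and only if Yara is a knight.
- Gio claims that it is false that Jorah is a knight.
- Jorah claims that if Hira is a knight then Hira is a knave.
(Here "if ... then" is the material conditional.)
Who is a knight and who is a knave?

Knights: Eva, Yara, and Jorah. Knaves: Hira, Ulric, and Gio.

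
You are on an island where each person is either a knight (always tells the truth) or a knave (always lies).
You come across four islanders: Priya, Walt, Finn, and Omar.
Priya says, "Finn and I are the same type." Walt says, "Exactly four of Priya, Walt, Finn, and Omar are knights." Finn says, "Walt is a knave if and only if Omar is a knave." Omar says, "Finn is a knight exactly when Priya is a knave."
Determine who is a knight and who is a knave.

Priya is a knight, Walt is a knave, Finn is a knight, and Omar is a knave.

Since Priya is a knight, "Finn and I are the same type" needs to be True, which holds.
Walt is a knave; "exactly four of Priya, Walt, Finn, and Omar are knights" is False, as required.
As a knight, Finn's statement "Walt is a knave if and only if Omar is a knave" should be True; it is.
Omar (knave): "Finn is a knight exactly when Priya is a knave" — False. ✓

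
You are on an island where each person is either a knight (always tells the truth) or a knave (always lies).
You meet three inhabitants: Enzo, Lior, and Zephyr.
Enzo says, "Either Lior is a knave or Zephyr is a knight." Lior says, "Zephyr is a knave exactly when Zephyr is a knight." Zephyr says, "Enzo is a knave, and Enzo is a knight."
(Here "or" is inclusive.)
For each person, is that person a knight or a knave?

Suppose Enzo is a knave. Then Enzo's statement "either Lior is a knave or Zephyr is a knight" would have to be false. Checking the 4 ways to assign the others, none is consistent with every speaker.
(For instance, with Lior=knave, Zephyr=knave, Enzo's claim "either Lior is a knave or Zephyr is a knight" comes out true where it would need to be false.)
So Enzo must be a knight, making "either Lior is a knave or Zephyr is a knight" true. Taking Enzo=knight, Lior=knave, Zephyr=knave, each remaining statement checks out:
  Lior (knave): "Zephyr is a knave exactly when Zephyr is a knight" — false. ✓
  Zephyr (knave): "Enzo is a knave, and Enzo is a knight" — false. ✓
This is the unique consistent assignment.

Knights: Enzo. Knaves: Lior and Zephyr.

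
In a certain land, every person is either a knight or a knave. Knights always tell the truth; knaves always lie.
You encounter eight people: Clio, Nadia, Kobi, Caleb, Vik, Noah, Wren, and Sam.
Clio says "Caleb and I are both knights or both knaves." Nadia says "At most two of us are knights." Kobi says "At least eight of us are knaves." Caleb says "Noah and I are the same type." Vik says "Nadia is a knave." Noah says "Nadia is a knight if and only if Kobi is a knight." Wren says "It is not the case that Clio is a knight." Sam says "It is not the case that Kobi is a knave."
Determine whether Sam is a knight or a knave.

Sam is a knave.

Consistent assignments: {Clio=knight, Nadia=knave, Kobi=knave, Caleb=knight, Vik=knight, Noah=knight, Wren=knave, Sam=knave}; {Clio=knave, Nadia=knave, Kobi=knave, Caleb=knight, Vik=knight, Noah=knight, Wren=knight, Sam=knave}
In every consistent assignment, Sam is a knave.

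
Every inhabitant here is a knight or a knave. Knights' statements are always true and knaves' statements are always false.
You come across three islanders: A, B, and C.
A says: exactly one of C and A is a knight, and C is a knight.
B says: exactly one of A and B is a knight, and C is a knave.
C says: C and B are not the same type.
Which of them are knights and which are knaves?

A is a knave; "exactly one of C and A is a knight, and C is a knight" is False, as required.
Since B is a knave, "exactly one of A and B is a knight, and C is a knave" needs to be False, which holds.
As a knave, C's statement "C and B are not the same type" should be False; it is.

A is a knave, B is a knave, and C is a knave.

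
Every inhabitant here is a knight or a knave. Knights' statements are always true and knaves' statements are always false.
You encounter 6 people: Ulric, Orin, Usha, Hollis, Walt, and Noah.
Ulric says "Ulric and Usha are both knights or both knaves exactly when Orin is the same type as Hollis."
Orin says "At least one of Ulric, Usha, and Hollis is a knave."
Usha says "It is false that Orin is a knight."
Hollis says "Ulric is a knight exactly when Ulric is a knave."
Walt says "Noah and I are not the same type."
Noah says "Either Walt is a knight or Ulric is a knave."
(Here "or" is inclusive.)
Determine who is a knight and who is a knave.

Ulric is a knight, Orin is a knight, Usha is a knave, Hollis is a knave, Walt is a knave, and Noah is a knave.

As a knight, Ulric's statement "Ulric and Usha are both knights or both knaves exactly when Orin is the same type as Hollis" should be true; it is.
Since Orin is a knight, "at least one of Ulric, Usha, and Hollis is a knave" needs to be true, which holds.
Usha is a knave, and the claim "it is false that Orin is a knight" is indeed False.
Hollis is a knave; "Ulric is a knight exactly when Ulric is a knave" is False, as required.
Walt is a knave, so "Noah and I are not the same type" must be False — and it is.
Noah is a knave, so "either Walt is a knight or Ulric is a knave" must be False — and it is.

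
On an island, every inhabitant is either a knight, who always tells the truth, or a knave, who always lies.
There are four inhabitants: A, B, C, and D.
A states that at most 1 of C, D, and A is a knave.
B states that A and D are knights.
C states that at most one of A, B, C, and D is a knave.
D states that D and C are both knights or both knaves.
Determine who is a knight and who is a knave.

Knights: A, B, C, and D. Knaves: none.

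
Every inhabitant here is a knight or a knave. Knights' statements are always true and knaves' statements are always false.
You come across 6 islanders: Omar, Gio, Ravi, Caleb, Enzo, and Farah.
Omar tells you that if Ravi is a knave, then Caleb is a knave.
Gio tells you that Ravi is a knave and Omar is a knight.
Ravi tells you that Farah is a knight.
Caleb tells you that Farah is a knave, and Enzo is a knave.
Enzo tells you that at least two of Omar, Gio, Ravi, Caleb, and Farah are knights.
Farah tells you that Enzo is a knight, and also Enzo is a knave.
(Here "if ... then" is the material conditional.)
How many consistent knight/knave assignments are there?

Consistent assignments:
  Omar=knight, Gio=knight, Ravi=knave, Caleb=knave, Enzo=knight, Farah=knave
  Omar=knave, Gio=knave, Ravi=knave, Caleb=knight, Enzo=knave, Farah=knave

2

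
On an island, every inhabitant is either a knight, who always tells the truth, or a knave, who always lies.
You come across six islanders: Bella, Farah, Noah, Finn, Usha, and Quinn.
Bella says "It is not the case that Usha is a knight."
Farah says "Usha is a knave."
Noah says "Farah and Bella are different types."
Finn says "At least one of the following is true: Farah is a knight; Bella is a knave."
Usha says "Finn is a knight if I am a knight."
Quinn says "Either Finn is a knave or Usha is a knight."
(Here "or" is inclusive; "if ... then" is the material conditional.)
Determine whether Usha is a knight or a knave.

Usha is a knight.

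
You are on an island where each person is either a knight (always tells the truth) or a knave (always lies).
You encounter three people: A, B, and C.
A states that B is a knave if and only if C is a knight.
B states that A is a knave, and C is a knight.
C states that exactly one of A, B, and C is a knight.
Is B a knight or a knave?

Consistent assignments: {A=knave, B=knave, C=knave}
In every consistent assignment, B is a knave.

B is a knave.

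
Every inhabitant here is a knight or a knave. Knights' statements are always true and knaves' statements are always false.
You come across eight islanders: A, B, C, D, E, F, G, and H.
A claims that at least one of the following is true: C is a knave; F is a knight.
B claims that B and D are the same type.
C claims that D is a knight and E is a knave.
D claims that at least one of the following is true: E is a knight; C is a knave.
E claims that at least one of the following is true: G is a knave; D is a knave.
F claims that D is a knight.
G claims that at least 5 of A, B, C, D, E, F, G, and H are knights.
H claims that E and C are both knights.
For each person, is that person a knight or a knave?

Since A is a knight, "at least one of the following is true: C is a knave; F is a knight" needs to be True, which holds.
B (knave): "B and D are the same type" — false. ✓
C is a knave; "D is a knight and E is a knave" is false, as required.
D is a knight; "at least one of the following is true: E is a knight; C is a knave" is True, as required.
E (knight): "at least one of the following is true: G is a knave; D is a knave" — True. ✓
F is a knight, so "D is a knight" must be True — and it is.
G is a knave; "at least 5 of A, B, C, D, E, F, G, and H are knights" is false, as required.
H (knave): "E and C are both knights" — false. ✓

A is a knight, B is a knave, C is a knave, D is a knight, E is a knight, F is a knight, G is a knave, and H is a knave.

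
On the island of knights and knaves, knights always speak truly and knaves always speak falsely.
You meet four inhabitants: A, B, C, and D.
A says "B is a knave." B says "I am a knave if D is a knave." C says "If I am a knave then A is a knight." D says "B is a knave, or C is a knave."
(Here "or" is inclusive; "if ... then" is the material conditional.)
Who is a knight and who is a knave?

Knights: B and D. Knaves: A and C.

Suppose A is a knight. Then A's statement "B is a knave" would have to be true. Checking the 8 ways to assign the others, none is consistent with every speaker.
(For instance, with B=knight, C=knave, D=knight, A's claim "B is a knave" comes out false where it would need to be true.)
So A must be a knave, making "B is a knave" false. Taking A=knave, B=knight, C=knave, D=knight, each remaining statement checks out:
  B (knight): "I am a knave if D is a knave" — true. ✓
  C (knave): "if I am a knave then A is a knight" — false. ✓
  D (knight): "B is a knave, or C is a knave" — true. ✓
This is the unique consistent assignment.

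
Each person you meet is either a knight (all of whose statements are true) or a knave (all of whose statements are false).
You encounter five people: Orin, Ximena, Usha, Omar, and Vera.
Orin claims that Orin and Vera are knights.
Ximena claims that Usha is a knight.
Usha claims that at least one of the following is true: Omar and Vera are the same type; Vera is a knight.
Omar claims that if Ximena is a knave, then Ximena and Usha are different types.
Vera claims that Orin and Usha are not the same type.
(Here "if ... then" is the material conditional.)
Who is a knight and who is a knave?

Orin is a knave, Ximena is a knight, Usha is a knight, Omar is a knight, and Vera is a knight.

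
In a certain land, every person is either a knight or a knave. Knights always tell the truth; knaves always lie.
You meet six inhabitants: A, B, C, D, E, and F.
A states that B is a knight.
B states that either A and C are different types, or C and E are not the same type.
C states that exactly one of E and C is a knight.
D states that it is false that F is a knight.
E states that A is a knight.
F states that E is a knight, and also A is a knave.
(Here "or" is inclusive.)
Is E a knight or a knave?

E is a knave.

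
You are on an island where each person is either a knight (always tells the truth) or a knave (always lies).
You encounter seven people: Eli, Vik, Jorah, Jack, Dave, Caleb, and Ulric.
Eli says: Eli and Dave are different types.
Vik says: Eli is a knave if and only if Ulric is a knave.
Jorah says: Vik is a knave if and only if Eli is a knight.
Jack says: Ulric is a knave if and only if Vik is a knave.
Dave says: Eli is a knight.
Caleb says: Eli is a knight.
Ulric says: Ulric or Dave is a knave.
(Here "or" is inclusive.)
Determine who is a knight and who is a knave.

Eli is a knave; "Eli and Dave are different types" is False, as required.
Vik (knave): "Eli is a knave if and only if Ulric is a knave" — False. ✓
Jorah is a knave, and the claim "Vik is a knave if and only if Eli is a knight" is indeed False.
Jack (knave): "Ulric is a knave if and only if Vik is a knave" — False. ✓
Since Dave is a knave, "Eli is a knight" needs to be False, which holds.
Caleb is a knave, so "Eli is a knight" must be False — and it is.
Ulric is a knight, so "Ulric or Dave is a knave" must be true — and it is.

Eli is a knave, Vik is a knave, Jorah is a knave, Jack is a knave, Dave is a knave, Caleb is a knave, and Ulric is a knight.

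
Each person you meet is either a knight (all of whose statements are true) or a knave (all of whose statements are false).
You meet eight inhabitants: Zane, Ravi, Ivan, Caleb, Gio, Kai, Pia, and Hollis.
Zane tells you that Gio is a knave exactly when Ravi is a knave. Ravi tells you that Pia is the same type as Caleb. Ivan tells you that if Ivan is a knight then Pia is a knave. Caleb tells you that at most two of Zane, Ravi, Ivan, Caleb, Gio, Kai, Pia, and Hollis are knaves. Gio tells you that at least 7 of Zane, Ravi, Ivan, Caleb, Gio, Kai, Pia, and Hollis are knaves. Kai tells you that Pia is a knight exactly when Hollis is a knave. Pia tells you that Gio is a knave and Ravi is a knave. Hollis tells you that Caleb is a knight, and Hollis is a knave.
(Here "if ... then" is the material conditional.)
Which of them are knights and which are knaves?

Zane is a knave, Ravi is a knight, Ivan is a knight, Caleb is a knave, Gio is a knave, Kai is a knave, Pia is a knave, and Hollis is a knave.

As a knave, Zane's statement "Gio is a knave exactly when Ravi is a knave" should be False; it is.
Since Ravi is a knight, "Pia is the same type as Caleb" needs to be True, which holds.
Ivan is a knight, and the claim "if Ivan is a knight then Pia is a knave" is indeed True.
Caleb is a knave, and the claim "at most two of Zane, Ravi, Ivan, Caleb, Gio, Kai, Pia, and Hollis are knaves" is indeed False.
As a knave, Gio's statement "at least 7 of Zane, Ravi, Ivan, Caleb, Gio, Kai, Pia, and Hollis are knaves" should be False; it is.
Kai (knave): "Pia is a knight exactly when Hollis is a knave" — False. ✓
Pia is a knave, so "Gio is a knave and Ravi is a knave" must be False — and it is.
Since Hollis is a knave, "Caleb is a knight, and Hollis is a knave" needs to be False, which holds.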